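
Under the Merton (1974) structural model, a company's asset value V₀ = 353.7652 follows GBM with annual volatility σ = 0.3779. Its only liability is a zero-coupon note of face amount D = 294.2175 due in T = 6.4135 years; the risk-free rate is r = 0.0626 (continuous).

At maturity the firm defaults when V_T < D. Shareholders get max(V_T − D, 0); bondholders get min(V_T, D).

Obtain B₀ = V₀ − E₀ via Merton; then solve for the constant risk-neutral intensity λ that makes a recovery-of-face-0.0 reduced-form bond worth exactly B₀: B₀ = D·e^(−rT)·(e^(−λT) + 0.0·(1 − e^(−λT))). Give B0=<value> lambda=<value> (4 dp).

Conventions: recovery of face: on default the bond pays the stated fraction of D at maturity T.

Apply the equity-as-call identities (strike 294.2175, horizon 6.4135 years):
d₁ = [ln(V₀/D) + (r + σ²/2)T] / (σ√T)
   = [ln(353.7652/294.2175) + (0.0626 + 0.5·0.3779²)·6.4135] / (0.3779·√6.4135)
   = [0.184314 + 0.859436] / 0.957028 = 1.090617
d₂ = d₁ − σ√T = 1.090617 − 0.957028 = 0.133589
N(d₁) = 0.862279,  N(d₂) = 0.553136,  e^(−rT) = 0.669325
E₀ = V₀·N(d₁) − D·e^(−rT)·N(d₂)
   = 353.7652·0.862279 − 294.2175·0.669325·0.553136 = 196.116793
B₀ = V₀ − E₀ = 353.7652 − 196.116793 = 157.648407
e^(−λT) = (B₀·e^(rT)/D − 0)/(1 − 0) = (157.6484·1.494042/294.2175 − 0)/1 = 0.80054146
λ = −ln(0.80054146)/6.4135 = 0.034687

B0=157.6484 lambda=0.0347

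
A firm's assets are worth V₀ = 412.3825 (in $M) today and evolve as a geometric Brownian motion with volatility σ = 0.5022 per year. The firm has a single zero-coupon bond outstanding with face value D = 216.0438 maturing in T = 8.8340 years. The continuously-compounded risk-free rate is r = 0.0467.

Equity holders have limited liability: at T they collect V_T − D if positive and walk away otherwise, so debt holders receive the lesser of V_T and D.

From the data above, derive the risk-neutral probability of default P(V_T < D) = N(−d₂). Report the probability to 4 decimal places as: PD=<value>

Work the structural quantities from V₀ = 412.3825 against face 216.0438:
d₁ = [ln(V₀/D) + (r + σ²/2)T] / (σ√T)
   = [ln(412.3825/216.0438) + (0.0467 + 0.5·0.5022²)·8.8340] / (0.5022·√8.8340)
   = [0.646470 + 1.526537] / 1.492641 = 1.455813
d₂ = d₁ − σ√T = 1.455813 − 1.492641 = -0.036828
risk-neutral PD = N(−d₂) = N(0.036828) = 0.514689

PD=0.5147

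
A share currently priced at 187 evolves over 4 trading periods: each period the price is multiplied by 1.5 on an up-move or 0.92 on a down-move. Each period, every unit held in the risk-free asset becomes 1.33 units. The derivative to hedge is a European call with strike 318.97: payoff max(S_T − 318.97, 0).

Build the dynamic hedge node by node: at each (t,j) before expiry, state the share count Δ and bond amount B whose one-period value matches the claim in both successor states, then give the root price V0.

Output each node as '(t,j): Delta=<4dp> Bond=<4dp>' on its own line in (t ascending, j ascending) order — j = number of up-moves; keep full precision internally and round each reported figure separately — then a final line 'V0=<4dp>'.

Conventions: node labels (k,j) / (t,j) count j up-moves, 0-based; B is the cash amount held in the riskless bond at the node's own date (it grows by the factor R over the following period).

(0,0): Delta=0.9199 Bond=-84.2320
(1,0): Delta=0.7228 Bond=-78.1297
(1,1): Delta=0.9700 Bond=-126.0841
(2,0): Delta=0.2151 Bond=-23.5507
(2,1): Delta=0.8520 Bond=-137.2333
(2,2): Delta=1.0000 Bond=-180.3211
(3,0): Delta=0.0000 Bond=0.0000
(3,1): Delta=0.2698 Bond=-44.3098
(3,2): Delta=1.0000 Bond=-239.8271
(3,3): Delta=1.0000 Bond=-239.8271
V0=87.7846

The replicating-portfolio and risk-neutral prices coincide; use p* = (1.33−0.92)/(1.5−0.92) = 0.7069 for the latter.
Terminal payoffs: V(4,0)=0.0000, V(4,1)=0.0000, V(4,2)=37.1528, V(4,3)=261.6650, V(4,4)=627.7175
  t=3,j=0: stock 145.6147 → up 218.4220 (V=0.0000), down 133.9655 (V=0.0000). Price 0.0000; hedge Δ=0.0000, bond B=0.0000.
  t=3,j=1: stock 237.4152 → up 356.1228 (V=37.1528), down 218.4220 (V=0.0000). Price 19.7468; hedge Δ=0.2698, bond B=-44.3098.
  t=3,j=2: stock 387.0900 → up 580.6350 (V=261.6650), down 356.1228 (V=37.1528). Price 147.2629; hedge Δ=1.0000, bond B=-239.8271.
  t=3,j=3: stock 631.1250 → up 946.6875 (V=627.7175), down 580.6350 (V=261.6650). Price 391.2979; hedge Δ=1.0000, bond B=-239.8271.
  t=2,j=0: stock 158.2768 → up 237.4152 (V=19.7468), down 145.6147 (V=0.0000). Price 10.4954; hedge Δ=0.2151, bond B=-23.5507.
  t=2,j=1: stock 258.0600 → up 387.0900 (V=147.2629), down 237.4152 (V=19.7468). Price 82.6222; hedge Δ=0.8520, bond B=-137.2333.
  t=2,j=2: stock 420.7500 → up 631.1250 (V=391.2979), down 387.0900 (V=147.2629). Price 240.4289; hedge Δ=1.0000, bond B=-180.3211.
  t=1,j=0: stock 172.0400 → up 258.0600 (V=82.6222), down 158.2768 (V=10.4954). Price 46.2268; hedge Δ=0.7228, bond B=-78.1297.
  t=1,j=1: stock 280.5000 → up 420.7500 (V=240.4289), down 258.0600 (V=82.6222). Price 145.9964; hedge Δ=0.9700, bond B=-126.0841.
  t=0,j=0: stock 187.0000 → up 280.5000 (V=145.9964), down 172.0400 (V=46.2268). Price 87.7846; hedge Δ=0.9199, bond B=-84.2320.
As a check, the time-0 holding Δ(0,0)·S0 + B(0,0) comes to 87.7846 — exactly V0.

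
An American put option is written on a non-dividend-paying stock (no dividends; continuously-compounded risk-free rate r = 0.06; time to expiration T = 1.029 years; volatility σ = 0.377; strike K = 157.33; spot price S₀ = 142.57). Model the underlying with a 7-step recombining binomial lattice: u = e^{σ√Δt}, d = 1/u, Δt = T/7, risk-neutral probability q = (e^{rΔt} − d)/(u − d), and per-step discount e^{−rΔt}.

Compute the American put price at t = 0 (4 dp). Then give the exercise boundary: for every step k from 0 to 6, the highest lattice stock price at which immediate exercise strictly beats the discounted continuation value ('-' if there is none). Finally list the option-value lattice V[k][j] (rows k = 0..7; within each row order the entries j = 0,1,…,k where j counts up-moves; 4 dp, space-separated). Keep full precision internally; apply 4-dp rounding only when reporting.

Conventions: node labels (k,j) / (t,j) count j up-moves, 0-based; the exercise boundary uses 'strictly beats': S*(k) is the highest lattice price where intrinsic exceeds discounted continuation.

price = 26.3271
boundary = - - 106.7773 92.4069 106.7773 123.3825 106.7773
tree:
26.3271
37.1572 15.7262
50.5527 24.1276 7.4185
64.9231 35.7169 12.7111 2.1404
77.3596 50.5527 21.1888 4.2714 0.0000
88.1222 64.9231 33.9475 8.5241 0.0000 0.0000
97.4364 77.3596 50.5527 17.0110 0.0000 0.0000 0.0000
105.4971 88.1222 64.9231 33.9475 0.0000 0.0000 0.0000 0.0000

Δt=0.14700, u=1.15551, d=0.86542, q=0.49447, disc=e^(-rΔt)=0.99122
k=7 terminal: V=max(K-S,0) → 105.4971 88.1222 64.9231 33.9475 0.0000 0.0000 0.0000 0.0000
k=6: j=0 S=59.8936 intr=97.4364 cont=96.0549 V=97.4364[EX]; j=1 S=79.9704 intr=77.3596 cont=75.9780 V=77.3596[EX]; j=2 S=106.7773 intr=50.5527 cont=49.1712 V=50.5527[EX]; j=3 S=142.5700 intr=14.7600 cont=17.0110 V=17.0110[hold]; j=4 S=190.3608 intr=0.0000 cont=0.0000 V=0.0000[hold]; j=5 S=254.1714 intr=0.0000 cont=0.0000 V=0.0000[hold]; j=6 S=339.3721 intr=0.0000 cont=0.0000 V=0.0000[hold]  S*(6)=106.7773
k=5: j=0 S=69.2078 intr=88.1222 cont=86.7407 V=88.1222[EX]; j=1 S=92.4069 intr=64.9231 cont=63.5416 V=64.9231[EX]; j=2 S=123.3825 intr=33.9475 cont=33.6692 V=33.9475[EX]; j=3 S=164.7414 intr=0.0000 cont=8.5241 V=8.5241[hold]; j=4 S=219.9643 intr=0.0000 cont=0.0000 V=0.0000[hold]; j=5 S=293.6983 intr=0.0000 cont=0.0000 V=0.0000[hold]  S*(5)=123.3825
k=4: j=0 S=79.9704 intr=77.3596 cont=75.9780 V=77.3596[EX]; j=1 S=106.7773 intr=50.5527 cont=49.1712 V=50.5527[EX]; j=2 S=142.5700 intr=14.7600 cont=21.1888 V=21.1888[hold]; j=3 S=190.3608 intr=0.0000 cont=4.2714 V=4.2714[hold]; j=4 S=254.1714 intr=0.0000 cont=0.0000 V=0.0000[hold]  S*(4)=106.7773
k=3: j=0 S=92.4069 intr=64.9231 cont=63.5416 V=64.9231[EX]; j=1 S=123.3825 intr=33.9475 cont=35.7169 V=35.7169[hold]; j=2 S=164.7414 intr=0.0000 cont=12.7111 V=12.7111[hold]; j=3 S=219.9643 intr=0.0000 cont=2.1404 V=2.1404[hold]  S*(3)=92.4069
k=2: j=0 S=106.7773 intr=50.5527 cont=50.0384 V=50.5527[EX]; j=1 S=142.5700 intr=14.7600 cont=24.1276 V=24.1276[hold]; j=2 S=190.3608 intr=0.0000 cont=7.4185 V=7.4185[hold]  S*(2)=106.7773
k=1: j=0 S=123.3825 intr=33.9475 cont=37.1572 V=37.1572[hold]; j=1 S=164.7414 intr=0.0000 cont=15.7262 V=15.7262[hold]  S*(1)=-
k=0: j=0 S=142.5700 intr=14.7600 cont=26.3271 V=26.3271[hold]  S*(0)=-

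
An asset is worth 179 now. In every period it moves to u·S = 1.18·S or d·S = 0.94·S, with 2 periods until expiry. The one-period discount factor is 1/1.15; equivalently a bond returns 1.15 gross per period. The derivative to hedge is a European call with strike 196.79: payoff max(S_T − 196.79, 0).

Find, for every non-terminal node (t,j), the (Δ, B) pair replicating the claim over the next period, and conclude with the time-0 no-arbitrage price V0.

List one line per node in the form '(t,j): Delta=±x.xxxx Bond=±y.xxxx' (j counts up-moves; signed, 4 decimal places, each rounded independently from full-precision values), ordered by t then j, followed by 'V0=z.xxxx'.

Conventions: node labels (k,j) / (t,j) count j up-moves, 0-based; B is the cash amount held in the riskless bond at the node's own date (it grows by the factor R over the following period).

Arbitrage-free pricing uses the up-move probability p* = (R−d)/(u−d) = 0.8750, discounting each step at R = 1.15.
Terminal payoffs: V(2,0)=0.0000, V(2,1)=1.7568, V(2,2)=52.4496
Node (1,0) S=168.2600: V=(p*·1.7568+(1−p*)·0.0000)/1.15=1.3367; Δ=(1.7568−0.0000)/(198.5468−158.1644)=0.0435; B=V−Δ·S=-5.9833
Node (1,1) S=211.2200: V=(p*·52.4496+(1−p*)·1.7568)/1.15=40.0983; Δ=(52.4496−1.7568)/(249.2396−198.5468)=1.0000; B=V−Δ·S=-171.1217
Node (0,0) S=179.0000: V=(p*·40.0983+(1−p*)·1.3367)/1.15=30.6548; Δ=(40.0983−1.3367)/(211.2200−168.2600)=0.9023; B=V−Δ·S=-130.8517
Verification: the root portfolio costs Δ(0,0)·S0 + B(0,0) = 30.6548, matching V0.

(0,0): Delta=0.9023 Bond=-130.8517
(1,0): Delta=0.0435 Bond=-5.9833
(1,1): Delta=1.0000 Bond=-171.1217
V0=30.6548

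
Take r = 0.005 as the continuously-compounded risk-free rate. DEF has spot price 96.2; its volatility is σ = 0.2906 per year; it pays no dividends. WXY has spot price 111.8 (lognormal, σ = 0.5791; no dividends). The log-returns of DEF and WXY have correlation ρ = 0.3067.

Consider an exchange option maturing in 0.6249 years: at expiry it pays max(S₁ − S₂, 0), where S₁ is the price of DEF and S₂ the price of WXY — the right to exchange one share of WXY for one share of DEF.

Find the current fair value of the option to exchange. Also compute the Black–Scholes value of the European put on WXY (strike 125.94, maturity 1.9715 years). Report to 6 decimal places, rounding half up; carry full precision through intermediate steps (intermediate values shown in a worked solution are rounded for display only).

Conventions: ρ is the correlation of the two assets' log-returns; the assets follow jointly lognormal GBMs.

σ_eff = √(σ₁² + σ₂² − 2ρσ₁σ₂) = √(0.2906² + 0.5791² − 2·0.3067·0.2906·0.5791) = 0.562653
d₁ = (ln(S₁/S₂) + (q₂ − q₁ + σ_eff²/2)T) / (σ_eff√T) = (ln(96.2/111.8) + (0.0 − 0.0 + 0.158289)·0.6249) / 0.444781 = -0.115489
d₂ = d₁ − σ_eff√T = -0.115489 − 0.444781 = -0.560270
N(d₁) = 0.454029,  N(d₂) = 0.287648
V = S₁·e^{−q₁T}·N(d₁) − S₂·e^{−q₂T}·N(d₂) = 43.677562 − 32.159018 = 11.518545
[vanilla: WXY put K=125.94]
σ√T = 0.5791·√1.9715 = 0.813115
d₁ = (ln(S/K) + (r+σ²/2)T) / (σ√T) = (ln(111.8/125.94) + (0.005+0.5791²/2)·1.9715) / 0.813115 = (-0.119094 + 0.340435) / 0.813115 = 0.272214
d₂ = d₁ − σ√T = 0.272214 − 0.813115 = -0.540901
e^{−rT} = 0.990191
N(−d₁) = 0.392729,  N(−d₂) = 0.705712
price = K·e^{−rT}·N(−d₂) − S·N(−d₁) = 88.005566 − 43.907065 = 44.098501

exchange price = 11.518545
price(WXY put K=125.94) = 44.098501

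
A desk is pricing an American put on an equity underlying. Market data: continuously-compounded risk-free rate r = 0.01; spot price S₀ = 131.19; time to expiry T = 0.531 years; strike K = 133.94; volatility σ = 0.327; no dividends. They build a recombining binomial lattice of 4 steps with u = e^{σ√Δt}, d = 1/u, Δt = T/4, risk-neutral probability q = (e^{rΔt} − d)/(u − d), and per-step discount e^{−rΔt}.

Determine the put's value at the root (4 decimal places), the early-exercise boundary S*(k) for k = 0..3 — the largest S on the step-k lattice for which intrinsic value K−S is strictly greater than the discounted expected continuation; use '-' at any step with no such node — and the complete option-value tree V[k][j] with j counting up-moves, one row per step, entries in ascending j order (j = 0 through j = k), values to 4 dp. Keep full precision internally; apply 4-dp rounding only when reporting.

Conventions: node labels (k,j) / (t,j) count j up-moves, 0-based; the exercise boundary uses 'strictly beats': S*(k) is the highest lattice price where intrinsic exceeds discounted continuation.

Δt=0.13275  u=1.12653  d=0.88768  q=0.47581  discount=0.99867
step 4 (expiry): payoffs max(K−S,0) = 52.4827 30.5651 2.7500 0.0000 0.0000
step 3: (k=3,j=0): S=91.7640, K−S=42.1760, hold=41.9983 ⇒ V=42.1760 exercise | (k=3,j=1): S=116.4550, K−S=17.4850, hold=17.3073 ⇒ V=17.4850 exercise | (k=3,j=2): S=147.7895, K−S=0.0000, hold=1.4396 ⇒ V=1.4396 continue | (k=3,j=3): S=187.5551, K−S=0.0000, hold=0.0000 ⇒ V=0.0000 continue  boundary S*=116.4550
step 2: (k=2,j=0): S=103.3749, K−S=30.5651, hold=30.3874 ⇒ V=30.5651 exercise | (k=2,j=1): S=131.1900, K−S=2.7500, hold=9.8374 ⇒ V=9.8374 continue | (k=2,j=2): S=166.4892, K−S=0.0000, hold=0.7536 ⇒ V=0.7536 continue  boundary S*=103.3749
step 1: (k=1,j=0): S=116.4550, K−S=17.4850, hold=20.6751 ⇒ V=20.6751 continue | (k=1,j=1): S=147.7895, K−S=0.0000, hold=5.5079 ⇒ V=5.5079 continue  boundary S*=-
step 0: (k=0,j=0): S=131.1900, K−S=2.7500, hold=13.4405 ⇒ V=13.4405 continue  boundary S*=-

price = 13.4405
boundary = - - 103.3749 116.4550
tree:
13.4405
20.6751 5.5079
30.5651 9.8374 0.7536
42.1760 17.4850 1.4396 0.0000
52.4827 30.5651 2.7500 0.0000 0.0000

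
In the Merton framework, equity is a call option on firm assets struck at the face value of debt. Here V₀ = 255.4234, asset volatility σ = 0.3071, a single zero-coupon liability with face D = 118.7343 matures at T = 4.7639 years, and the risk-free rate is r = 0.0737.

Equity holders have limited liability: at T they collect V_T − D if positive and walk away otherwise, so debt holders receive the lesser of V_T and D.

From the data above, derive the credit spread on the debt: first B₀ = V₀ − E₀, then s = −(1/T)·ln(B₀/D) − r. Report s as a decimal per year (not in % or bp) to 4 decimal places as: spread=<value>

Work the structural quantities from V₀ = 255.4234 against face 118.7343:
d₁ = [ln(V₀/D) + (r + σ²/2)T] / (σ√T)
   = [ln(255.4234/118.7343) + (0.0737 + 0.5·0.3071²)·4.7639] / (0.3071·√4.7639)
   = [0.766034 + 0.575742] / 0.670288 = 2.001792
d₂ = d₁ − σ√T = 2.001792 − 0.670288 = 1.331505
N(d₁) = 0.977346,  N(d₂) = 0.908489,  e^(−rT) = 0.703914
E₀ = V₀·N(d₁) − D·e^(−rT)·N(d₂)
   = 255.4234·0.977346 − 118.7343·0.703914·0.908489 = 173.706861
B₀ = V₀ − E₀ = 255.4234 − 173.706861 = 81.716539
spread = −(1/T)·ln(B₀/D) − r = −(1/4.7639)·ln(81.716539/118.7343) − 0.0737 = 0.00472982

spread=0.0047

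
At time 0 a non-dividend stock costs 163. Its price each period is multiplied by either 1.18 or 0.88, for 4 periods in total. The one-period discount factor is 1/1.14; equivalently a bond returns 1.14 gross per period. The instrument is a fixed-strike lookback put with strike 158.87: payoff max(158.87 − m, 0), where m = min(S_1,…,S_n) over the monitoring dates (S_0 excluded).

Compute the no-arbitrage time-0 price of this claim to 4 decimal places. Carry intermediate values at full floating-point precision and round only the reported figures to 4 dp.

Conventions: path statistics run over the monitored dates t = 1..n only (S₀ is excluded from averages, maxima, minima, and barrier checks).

price = 1.5503

Under the martingale measure an up-move has probability p* = 0.8667; value the claim as the probability-weighted average of per-path payoffs, discounted 4 periods at R = 1.14.
Enumerate all 2^4 = 16 price paths (U = up ×1.18, D = down ×0.88); each path with k up-moves has probability p*^k·(1−p*)^(4−k).
DDDD: m=97.7503, payoff=61.1197, prob=0.000316
UDDD: m=131.0743, payoff=27.7957, prob=0.002054
DUDD: m=131.0743, payoff=27.7957, prob=0.002054
UUDD: m=175.7588, payoff=0.0000, prob=0.013353
DDUD: m=126.2272, payoff=32.6428, prob=0.002054
UDUD: m=169.2592, payoff=0.0000, prob=0.013353
DUUD: m=143.4400, payoff=15.4300, prob=0.013353
UUUD: m=192.3400, payoff=0.0000, prob=0.086795
DDDU: m=111.0799, payoff=47.7901, prob=0.002054
UDDU: m=148.9481, payoff=9.9219, prob=0.013353
DUDU: m=143.4400, payoff=15.4300, prob=0.013353
UUDU: m=192.3400, payoff=0.0000, prob=0.086795
DDUU: m=126.2272, payoff=32.6428, prob=0.013353
UDUU: m=169.2592, payoff=0.0000, prob=0.086795
DUUU: m=143.4400, payoff=15.4300, prob=0.086795
UUUU: m=192.3400, payoff=0.0000, prob=0.564168
Price = Σ prob·payoff / R^4 = 2.618448 / 1.688960 = 1.5503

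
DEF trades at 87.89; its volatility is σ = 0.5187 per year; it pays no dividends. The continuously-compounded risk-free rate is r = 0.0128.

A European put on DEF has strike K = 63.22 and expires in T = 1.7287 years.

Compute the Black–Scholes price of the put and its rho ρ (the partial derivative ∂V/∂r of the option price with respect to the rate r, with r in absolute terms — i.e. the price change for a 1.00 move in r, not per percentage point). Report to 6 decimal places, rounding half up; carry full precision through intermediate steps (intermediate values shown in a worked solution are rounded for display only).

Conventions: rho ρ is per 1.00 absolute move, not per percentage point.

price = 9.420702
ρ = -46.042265

σ√T = 0.5187·√1.7287 = 0.681987
d₁ = (ln(S/K) + (r+σ²/2)T) / (σ√T) = (ln(87.89/63.22) + (0.0128+0.5187²/2)·1.7287) / 0.681987 = (0.329465 + 0.254680) / 0.681987 = 0.856535
d₂ = d₁ − σ√T = 0.856535 − 0.681987 = 0.174548
e^{−rT} = 0.978116
N(−d₁) = 0.195851,  N(−d₂) = 0.430717
Put price V = K·e^{−rT}·N(−d₂) − S·N(−d₁) = 26.634040 − 17.213338 = 9.420702
ρ = −K·T·e^{−rT}·N(−d₂) = -46.042265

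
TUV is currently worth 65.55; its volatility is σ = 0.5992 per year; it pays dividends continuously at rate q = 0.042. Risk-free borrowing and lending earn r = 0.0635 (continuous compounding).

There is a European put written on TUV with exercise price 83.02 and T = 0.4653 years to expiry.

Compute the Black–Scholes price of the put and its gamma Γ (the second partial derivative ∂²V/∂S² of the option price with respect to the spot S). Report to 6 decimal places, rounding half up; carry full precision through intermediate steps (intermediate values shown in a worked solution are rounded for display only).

σ√T = 0.5992·√0.4653 = 0.408732
d₁ = (ln(S/K) + (r−q+σ²/2)T) / (σ√T) = (ln(65.55/83.02) + (0.0635−0.042+0.5992²/2)·0.4653) / 0.408732 = (-0.236268 + 0.093535) / 0.408732 = -0.349211
d₂ = d₁ − σ√T = -0.349211 − 0.408732 = -0.757943
e^{−rT} = 0.970886
e^{−qT} = 0.980647
N(−d₁) = 0.636535,  N(−d₂) = 0.775757
Put price V = K·e^{−rT}·N(−d₂) − S·e^{−qT}·N(−d₁) = 62.528314 − 40.917342 = 21.610972
φ(d₁) = (1/√(2π))·e^{−d₁²/2} = 0.375344
Γ = e^{−qT}·φ(d₁) / (S·σ·√T) = 0.013738

price = 21.610972
Γ = 0.013738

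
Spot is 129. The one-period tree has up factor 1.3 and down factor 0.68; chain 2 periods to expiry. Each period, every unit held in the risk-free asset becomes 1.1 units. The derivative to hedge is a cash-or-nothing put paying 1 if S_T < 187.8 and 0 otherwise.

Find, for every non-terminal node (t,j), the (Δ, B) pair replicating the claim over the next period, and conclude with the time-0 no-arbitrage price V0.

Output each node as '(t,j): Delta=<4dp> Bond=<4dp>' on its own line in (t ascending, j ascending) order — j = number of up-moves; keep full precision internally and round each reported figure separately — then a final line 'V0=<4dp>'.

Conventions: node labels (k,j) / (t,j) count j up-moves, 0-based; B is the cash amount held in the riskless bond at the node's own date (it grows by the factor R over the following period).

(0,0): Delta=-0.0077 Bond=1.4405
(1,0): Delta=0.0000 Bond=0.9091
(1,1): Delta=-0.0096 Bond=1.9062
V0=0.4472

Risk-neutral probability p* = (R−d)/(u−d) = (1.1−0.68)/(1.3−0.68) = 0.6774.
Terminal payoffs: V(2,0)=1.0000, V(2,1)=1.0000, V(2,2)=0.0000
(1,0): S=87.7200. Δ = (V_up−V_dn)/(S_up−S_dn) = (1.0000−1.0000)/(114.0360−59.6496) = 0.0000. V = [p*·1.0000 + (1−p*)·1.0000]/1.1 = 0.9091. B = V − Δ·S = 0.9091.
(1,1): S=167.7000. Δ = (V_up−V_dn)/(S_up−S_dn) = (0.0000−1.0000)/(218.0100−114.0360) = -0.0096. V = [p*·0.0000 + (1−p*)·1.0000]/1.1 = 0.2933. B = V − Δ·S = 1.9062.
(0,0): S=129.0000. Δ = (V_up−V_dn)/(S_up−S_dn) = (0.2933−0.9091)/(167.7000−87.7200) = -0.0077. V = [p*·0.2933 + (1−p*)·0.9091]/1.1 = 0.4472. B = V − Δ·S = 1.4405.
Verification: the root portfolio costs Δ(0,0)·S0 + B(0,0) = 0.4472, matching V0.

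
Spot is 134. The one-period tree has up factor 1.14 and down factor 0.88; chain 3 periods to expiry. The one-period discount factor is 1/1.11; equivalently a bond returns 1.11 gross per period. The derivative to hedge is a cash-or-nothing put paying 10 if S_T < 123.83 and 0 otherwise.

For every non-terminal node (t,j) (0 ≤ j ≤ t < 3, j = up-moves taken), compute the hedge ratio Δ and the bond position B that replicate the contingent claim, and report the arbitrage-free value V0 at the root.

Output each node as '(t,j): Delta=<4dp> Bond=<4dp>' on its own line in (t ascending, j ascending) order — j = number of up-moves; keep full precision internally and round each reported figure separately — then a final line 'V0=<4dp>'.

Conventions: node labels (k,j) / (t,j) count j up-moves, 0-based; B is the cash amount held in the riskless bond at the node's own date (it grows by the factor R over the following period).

Arbitrage-free pricing uses the up-move probability p* = (R−d)/(u−d) = 0.8846, discounting each step at R = 1.11.
Payoffs at expiry: V(3,0)=10.0000, V(3,1)=10.0000, V(3,2)=0.0000, V(3,3)=0.0000
  t=2,j=0: stock 103.7696 → up 118.2973 (V=10.0000), down 91.3172 (V=10.0000). Price 9.0090; hedge Δ=0.0000, bond B=9.0090.
  t=2,j=1: stock 134.4288 → up 153.2488 (V=0.0000), down 118.2973 (V=10.0000). Price 1.0395; hedge Δ=-0.2861, bond B=39.5010.
  t=2,j=2: stock 174.1464 → up 198.5269 (V=0.0000), down 153.2488 (V=0.0000). Price 0.0000; hedge Δ=0.0000, bond B=0.0000.
  t=1,j=0: stock 117.9200 → up 134.4288 (V=1.0395), down 103.7696 (V=9.0090). Price 1.7649; hedge Δ=-0.2599, bond B=32.4169.
  t=1,j=1: stock 152.7600 → up 174.1464 (V=0.0000), down 134.4288 (V=1.0395). Price 0.1081; hedge Δ=-0.0262, bond B=4.1061.
  t=0,j=0: stock 134.0000 → up 152.7600 (V=0.1081), down 117.9200 (V=1.7649). Price 0.2696; hedge Δ=-0.0476, bond B=6.6421.
Sanity check at the root: Δ(0,0)·S0 + B(0,0) reproduces V0 = 0.2696.

(0,0): Delta=-0.0476 Bond=6.6421
(1,0): Delta=-0.2599 Bond=32.4169
(1,1): Delta=-0.0262 Bond=4.1061
(2,0): Delta=0.0000 Bond=9.0090
(2,1): Delta=-0.2861 Bond=39.5010
(2,2): Delta=0.0000 Bond=0.0000
V0=0.2696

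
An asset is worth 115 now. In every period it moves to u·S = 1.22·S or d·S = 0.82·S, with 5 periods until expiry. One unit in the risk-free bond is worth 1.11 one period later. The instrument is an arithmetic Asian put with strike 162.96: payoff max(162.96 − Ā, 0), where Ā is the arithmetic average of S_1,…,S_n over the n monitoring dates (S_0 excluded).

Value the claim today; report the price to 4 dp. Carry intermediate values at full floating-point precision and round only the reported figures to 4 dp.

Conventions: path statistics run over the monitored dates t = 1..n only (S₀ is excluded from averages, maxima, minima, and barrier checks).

Under the martingale measure an up-move has probability p* = 0.7250; value the claim as the probability-weighted average of per-path payoffs, discounted 5 periods at R = 1.11.
Enumerate all 2^5 = 32 price paths (U = up ×1.22, D = down ×0.82); each path with k up-moves has probability p*^k·(1−p*)^(5−k).
DDDDD: Ā=65.9325, payoff=97.0275, prob=0.001573
UDDDD: Ā=98.0947, payoff=64.8653, prob=0.004146
DUDDD: Ā=88.8947, payoff=74.0653, prob=0.004146
UUDDD: Ā=132.2579, payoff=30.7021, prob=0.010931
DDUDD: Ā=81.3507, payoff=81.6093, prob=0.004146
UDUDD: Ā=121.0339, payoff=41.9261, prob=0.010931
DUUDD: Ā=111.8339, payoff=51.1261, prob=0.010931
UUUDD: Ā=166.3870, payoff=0.0000, prob=0.028819
DDDUD: Ā=75.1646, payoff=87.7954, prob=0.004146
UDDUD: Ā=111.8302, payoff=51.1298, prob=0.010931
DUDUD: Ā=102.6302, payoff=60.3298, prob=0.010931
UUDUD: Ā=152.6938, payoff=10.2662, prob=0.028819
DDUUD: Ā=95.0862, payoff=67.8738, prob=0.010931
UDUUD: Ā=141.4698, payoff=21.4902, prob=0.028819
DUUUD: Ā=132.2698, payoff=30.6902, prob=0.028819
UUUUD: Ā=196.7916, payoff=0.0000, prob=0.075977
DDDDU: Ā=70.0920, payoff=92.8680, prob=0.004146
UDDDU: Ā=104.2832, payoff=58.6768, prob=0.010931
DUDDU: Ā=95.0832, payoff=67.8768, prob=0.010931
UUDDU: Ā=141.4653, payoff=21.4947, prob=0.028819
DDUDU: Ā=87.5392, payoff=75.4208, prob=0.010931
UDUDU: Ā=130.2413, payoff=32.7187, prob=0.028819
DUUDU: Ā=121.0413, payoff=41.9187, prob=0.028819
UUUDU: Ā=180.0858, payoff=0.0000, prob=0.075977
DDDUU: Ā=81.3531, payoff=81.6069, prob=0.010931
UDDUU: Ā=121.0376, payoff=41.9224, prob=0.028819
DUDUU: Ā=111.8376, payoff=51.1224, prob=0.028819
UUDUU: Ā=166.3925, payoff=0.0000, prob=0.075977
DDUUU: Ā=104.2936, payoff=58.6664, prob=0.028819
UDUUU: Ā=155.1685, payoff=7.7915, prob=0.075977
DUUUU: Ā=145.9685, payoff=16.9915, prob=0.075977
UUUUU: Ā=217.1727, payoff=0.0000, prob=0.200304
Price = Σ prob·payoff / R^5 = 19.054432 / 1.685058 = 11.3079

price = 11.3079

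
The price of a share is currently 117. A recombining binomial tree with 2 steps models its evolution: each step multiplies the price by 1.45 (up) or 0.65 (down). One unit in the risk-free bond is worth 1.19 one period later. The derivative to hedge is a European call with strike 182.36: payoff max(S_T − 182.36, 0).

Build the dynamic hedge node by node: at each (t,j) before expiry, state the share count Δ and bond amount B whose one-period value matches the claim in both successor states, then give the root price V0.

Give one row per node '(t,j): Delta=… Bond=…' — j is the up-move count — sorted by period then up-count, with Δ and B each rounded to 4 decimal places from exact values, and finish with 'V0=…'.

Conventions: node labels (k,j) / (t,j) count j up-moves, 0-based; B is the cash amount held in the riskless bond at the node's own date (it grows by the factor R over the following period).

No-arbitrage ⇒ martingale measure with p* = (R−d)/(u−d) = 0.6750.
Payoffs at expiry: V(2,0)=0.0000, V(2,1)=0.0000, V(2,2)=63.6325
  t=1,j=0: stock 76.0500 → up 110.2725 (V=0.0000), down 49.4325 (V=0.0000). Price 0.0000; hedge Δ=0.0000, bond B=0.0000.
  t=1,j=1: stock 169.6500 → up 245.9925 (V=63.6325), down 110.2725 (V=0.0000). Price 36.0941; hedge Δ=0.4689, bond B=-43.4466.
  t=0,j=0: stock 117.0000 → up 169.6500 (V=36.0941), down 76.0500 (V=0.0000). Price 20.4735; hedge Δ=0.3856, bond B=-24.6441.
As a check, the time-0 holding Δ(0,0)·S0 + B(0,0) comes to 20.4735 — exactly V0.

(0,0): Delta=0.3856 Bond=-24.6441
(1,0): Delta=0.0000 Bond=0.0000
(1,1): Delta=0.4689 Bond=-43.4466
V0=20.4735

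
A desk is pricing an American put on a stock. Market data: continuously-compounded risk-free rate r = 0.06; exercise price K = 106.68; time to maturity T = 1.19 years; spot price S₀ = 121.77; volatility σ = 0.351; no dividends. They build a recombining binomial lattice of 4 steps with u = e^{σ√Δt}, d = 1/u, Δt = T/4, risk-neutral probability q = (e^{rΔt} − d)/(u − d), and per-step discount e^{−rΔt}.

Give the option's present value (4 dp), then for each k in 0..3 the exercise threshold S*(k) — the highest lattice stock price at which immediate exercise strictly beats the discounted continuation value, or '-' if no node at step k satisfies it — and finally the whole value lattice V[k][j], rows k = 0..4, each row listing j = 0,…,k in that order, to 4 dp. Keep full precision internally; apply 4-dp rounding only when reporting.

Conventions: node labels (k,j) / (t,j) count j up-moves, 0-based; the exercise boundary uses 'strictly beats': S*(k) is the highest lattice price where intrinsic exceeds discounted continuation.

price = 8.6863
boundary = - - - 68.5656
tree:
8.6863
14.8443 2.8180
24.4606 5.7265 0.0000
38.1144 11.6367 0.0000 0.0000
50.0611 23.6470 0.0000 0.0000 0.0000

Δt=0.29750, u=1.21100, d=0.82576, q=0.49903, disc=e^(-rΔt)=0.98231
k=4 terminal: V=max(K-S,0) → 50.0611 23.6470 0.0000 0.0000 0.0000
k=3: j=0 S=68.5656 intr=38.1144 cont=36.2271 V=38.1144[EX]; j=1 S=100.5531 intr=6.1269 cont=11.6367 V=11.6367[hold]; j=2 S=147.4637 intr=0.0000 cont=0.0000 V=0.0000[hold]; j=3 S=216.2592 intr=0.0000 cont=0.0000 V=0.0000[hold]  S*(3)=68.5656
k=2: j=0 S=83.0330 intr=23.6470 cont=24.4606 V=24.4606[hold]; j=1 S=121.7700 intr=0.0000 cont=5.7265 V=5.7265[hold]; j=2 S=178.5788 intr=0.0000 cont=0.0000 V=0.0000[hold]  S*(2)=-
k=1: j=0 S=100.5531 intr=6.1269 cont=14.8443 V=14.8443[hold]; j=1 S=147.4637 intr=0.0000 cont=2.8180 V=2.8180[hold]  S*(1)=-
k=0: j=0 S=121.7700 intr=0.0000 cont=8.6863 V=8.6863[hold]  S*(0)=-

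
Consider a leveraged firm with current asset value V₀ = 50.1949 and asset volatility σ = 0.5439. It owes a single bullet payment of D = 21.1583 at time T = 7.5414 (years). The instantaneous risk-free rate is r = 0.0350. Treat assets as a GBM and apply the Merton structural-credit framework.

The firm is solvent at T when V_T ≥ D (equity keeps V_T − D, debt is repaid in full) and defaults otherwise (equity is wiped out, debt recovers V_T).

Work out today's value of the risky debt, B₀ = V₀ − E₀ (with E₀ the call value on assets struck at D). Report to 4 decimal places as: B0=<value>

With assets at 50.1949 and a single debt payment of 21.1583 at 7.5414 years:
d₁ = [ln(V₀/D) + (r + σ²/2)T] / (σ√T)
   = [ln(50.1949/21.1583) + (0.0350 + 0.5·0.5439²)·7.5414] / (0.5439·√7.5414)
   = [0.863881 + 1.379425] / 1.493637 = 1.501908
d₂ = d₁ − σ√T = 1.501908 − 1.493637 = 0.008271
N(d₁) = 0.933440,  N(d₂) = 0.503300,  e^(−rT) = 0.768013
E₀ = V₀·N(d₁) − D·e^(−rT)·N(d₂)
   = 50.1949·0.933440 − 21.1583·0.768013·0.503300 = 38.675365
B₀ = V₀ − E₀ = 50.1949 − 38.675365 = 11.519535

B0=11.5195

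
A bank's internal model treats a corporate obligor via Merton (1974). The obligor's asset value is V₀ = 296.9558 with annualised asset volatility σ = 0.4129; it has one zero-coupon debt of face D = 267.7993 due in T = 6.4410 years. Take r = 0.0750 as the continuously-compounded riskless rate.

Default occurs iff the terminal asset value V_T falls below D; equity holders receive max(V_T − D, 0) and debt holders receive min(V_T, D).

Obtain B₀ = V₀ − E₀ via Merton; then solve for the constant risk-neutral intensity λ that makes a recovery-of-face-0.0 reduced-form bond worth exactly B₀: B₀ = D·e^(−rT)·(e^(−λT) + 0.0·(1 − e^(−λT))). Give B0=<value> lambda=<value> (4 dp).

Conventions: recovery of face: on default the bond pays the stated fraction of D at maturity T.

Work the structural quantities from V₀ = 296.9558 against face 267.7993:
d₁ = [ln(V₀/D) + (r + σ²/2)T] / (σ√T)
   = [ln(296.9558/267.7993) + (0.0750 + 0.5·0.4129²)·6.4410] / (0.4129·√6.4410)
   = [0.103345 + 1.032126] / 1.047904 = 1.083565
d₂ = d₁ − σ√T = 1.083565 − 1.047904 = 0.035661
N(d₁) = 0.860721,  N(d₂) = 0.514224,  e^(−rT) = 0.616884
E₀ = V₀·N(d₁) − D·e^(−rT)·N(d₂)
   = 296.9558·0.860721 − 267.7993·0.616884·0.514224 = 170.645885
B₀ = V₀ − E₀ = 296.9558 − 170.645885 = 126.309915
e^(−λT) = (B₀·e^(rT)/D − 0)/(1 − 0) = (126.3099·1.621051/267.7993 − 0)/1 = 0.76458322
λ = −ln(0.76458322)/6.4410 = 0.041674

B0=126.3099 lambda=0.0417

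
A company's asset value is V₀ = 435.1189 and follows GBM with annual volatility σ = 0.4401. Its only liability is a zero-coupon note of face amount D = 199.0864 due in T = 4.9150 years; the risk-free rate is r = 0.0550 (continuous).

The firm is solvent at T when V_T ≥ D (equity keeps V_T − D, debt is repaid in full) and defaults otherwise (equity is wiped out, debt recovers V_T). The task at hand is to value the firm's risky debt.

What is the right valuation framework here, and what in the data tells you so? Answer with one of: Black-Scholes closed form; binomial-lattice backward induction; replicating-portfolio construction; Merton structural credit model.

framework: Merton structural credit model

Key observation: with the firm-asset dynamics (V₀ = 435.1189) and a single zero-coupon liability of face 199.0864 given, debt value, spread, and default probability all derive from the option view of the balance sheet.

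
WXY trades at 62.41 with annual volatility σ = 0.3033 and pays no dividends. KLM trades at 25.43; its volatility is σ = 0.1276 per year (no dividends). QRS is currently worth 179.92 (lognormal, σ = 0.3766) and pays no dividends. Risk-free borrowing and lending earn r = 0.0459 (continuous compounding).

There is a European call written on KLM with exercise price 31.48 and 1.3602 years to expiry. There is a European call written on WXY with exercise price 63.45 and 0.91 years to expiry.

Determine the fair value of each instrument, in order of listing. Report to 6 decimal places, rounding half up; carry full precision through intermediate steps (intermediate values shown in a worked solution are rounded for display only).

[KLM call K=31.48]
σ√T = 0.1276·√1.3602 = 0.148817
d₁ = (ln(S/K) + (r+σ²/2)T) / (σ√T) = (ln(25.43/31.48) + (0.0459+0.1276²/2)·1.3602) / 0.148817 = (-0.213423 + 0.073506) / 0.148817 = -0.940192
d₂ = d₁ − σ√T = -0.940192 − 0.148817 = -1.089009
e^{−rT} = 0.939476
N(d₁) = 0.173559,  N(d₂) = 0.138075
price = S·N(d₁) − K·e^{−rT}·N(d₂) = 4.413617 − 4.083525 = 0.330093
[WXY call K=63.45]
σ√T = 0.3033·√0.91 = 0.289330
d₁ = (ln(S/K) + (r+σ²/2)T) / (σ√T) = (ln(62.41/63.45) + (0.0459+0.3033²/2)·0.91) / 0.289330 = (-0.016527 + 0.083625) / 0.289330 = 0.231909
d₂ = d₁ − σ√T = 0.231909 − 0.289330 = -0.057421
e^{−rT} = 0.959091
N(d₁) = 0.591696,  N(d₂) = 0.477105
price = S·N(d₁) − K·e^{−rT}·N(d₂) = 36.927726 − 29.033913 = 7.893813

price(KLM call K=31.48) = 0.330093
price(WXY call K=63.45) = 7.893813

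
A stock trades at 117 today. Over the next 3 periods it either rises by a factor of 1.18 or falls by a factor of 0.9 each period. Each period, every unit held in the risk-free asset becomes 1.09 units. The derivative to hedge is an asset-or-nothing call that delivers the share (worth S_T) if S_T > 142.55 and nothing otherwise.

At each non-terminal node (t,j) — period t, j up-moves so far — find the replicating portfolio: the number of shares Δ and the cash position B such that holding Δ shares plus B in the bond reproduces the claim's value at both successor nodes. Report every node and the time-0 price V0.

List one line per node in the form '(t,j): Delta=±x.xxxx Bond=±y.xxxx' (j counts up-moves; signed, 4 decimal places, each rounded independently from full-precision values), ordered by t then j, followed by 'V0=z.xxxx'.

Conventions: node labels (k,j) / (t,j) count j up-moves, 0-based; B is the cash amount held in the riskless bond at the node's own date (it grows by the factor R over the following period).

Under the risk-neutral measure, an up-move has probability p* = (R−d)/(u−d) = 0.6786 and values discount at R = 1.09.
Expiry values: V(3,0)=0.0000, V(3,1)=0.0000, V(3,2)=146.6197, V(3,3)=192.2347
(2,0): S=94.7700. Δ = (V_up−V_dn)/(S_up−S_dn) = (0.0000−0.0000)/(111.8286−85.2930) = 0.0000. V = [p*·0.0000 + (1−p*)·0.0000]/1.09 = 0.0000. B = V − Δ·S = 0.0000.
(2,1): S=124.2540. Δ = (V_up−V_dn)/(S_up−S_dn) = (146.6197−0.0000)/(146.6197−111.8286) = 4.2143. V = [p*·146.6197 + (1−p*)·0.0000]/1.09 = 91.2770. B = V − Δ·S = -432.3648.
(2,2): S=162.9108. Δ = (V_up−V_dn)/(S_up−S_dn) = (192.2347−146.6197)/(192.2347−146.6197) = 1.0000. V = [p*·192.2347 + (1−p*)·146.6197]/1.09 = 162.9108. B = V − Δ·S = 0.0000.
(1,0): S=105.3000. Δ = (V_up−V_dn)/(S_up−S_dn) = (91.2770−0.0000)/(124.2540−94.7700) = 3.0958. V = [p*·91.2770 + (1−p*)·0.0000]/1.09 = 56.8238. B = V − Δ·S = -269.1655.
(1,1): S=138.0600. Δ = (V_up−V_dn)/(S_up−S_dn) = (162.9108−91.2770)/(162.9108−124.2540) = 1.8531. V = [p*·162.9108 + (1−p*)·91.2770]/1.09 = 128.3355. B = V − Δ·S = -127.4995.
(0,0): S=117.0000. Δ = (V_up−V_dn)/(S_up−S_dn) = (128.3355−56.8238)/(138.0600−105.3000) = 2.1829. V = [p*·128.3355 + (1−p*)·56.8238]/1.09 = 96.6510. B = V − Δ·S = -158.7477.
Verification: the root portfolio costs Δ(0,0)·S0 + B(0,0) = 96.6510, matching V0.

(0,0): Delta=2.1829 Bond=-158.7477
(1,0): Delta=3.0958 Bond=-269.1655
(1,1): Delta=1.8531 Bond=-127.4995
(2,0): Delta=0.0000 Bond=0.0000
(2,1): Delta=4.2143 Bond=-432.3648
(2,2): Delta=1.0000 Bond=0.0000
V0=96.6510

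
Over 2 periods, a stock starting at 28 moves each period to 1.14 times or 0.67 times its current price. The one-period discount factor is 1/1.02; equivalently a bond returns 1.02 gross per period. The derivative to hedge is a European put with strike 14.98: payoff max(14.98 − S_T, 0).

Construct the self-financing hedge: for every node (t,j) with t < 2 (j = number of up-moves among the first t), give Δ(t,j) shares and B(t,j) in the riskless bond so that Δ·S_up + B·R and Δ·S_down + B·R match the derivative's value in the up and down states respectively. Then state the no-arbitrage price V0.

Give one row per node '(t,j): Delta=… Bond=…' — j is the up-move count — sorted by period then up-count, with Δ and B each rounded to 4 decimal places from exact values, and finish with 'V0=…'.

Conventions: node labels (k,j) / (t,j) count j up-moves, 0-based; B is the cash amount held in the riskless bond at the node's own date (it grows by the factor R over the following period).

No-arbitrage ⇒ martingale measure with p* = (R−d)/(u−d) = 0.7447.
Expiry values: V(2,0)=2.4108, V(2,1)=0.0000, V(2,2)=0.0000
(1,0): S=18.7600. Δ = (V_up−V_dn)/(S_up−S_dn) = (0.0000−2.4108)/(21.3864−12.5692) = -0.2734. V = [p*·0.0000 + (1−p*)·2.4108]/1.02 = 0.6035. B = V − Δ·S = 5.7328.
(1,1): S=31.9200. Δ = (V_up−V_dn)/(S_up−S_dn) = (0.0000−0.0000)/(36.3888−21.3864) = 0.0000. V = [p*·0.0000 + (1−p*)·0.0000]/1.02 = 0.0000. B = V − Δ·S = 0.0000.
(0,0): S=28.0000. Δ = (V_up−V_dn)/(S_up−S_dn) = (0.0000−0.6035)/(31.9200−18.7600) = -0.0459. V = [p*·0.0000 + (1−p*)·0.6035]/1.02 = 0.1511. B = V − Δ·S = 1.4350.
Check: Δ(0,0)·S0 + B(0,0) = 0.1511 = V0.

(0,0): Delta=-0.0459 Bond=1.4350
(1,0): Delta=-0.2734 Bond=5.7328
(1,1): Delta=0.0000 Bond=0.0000
V0=0.1511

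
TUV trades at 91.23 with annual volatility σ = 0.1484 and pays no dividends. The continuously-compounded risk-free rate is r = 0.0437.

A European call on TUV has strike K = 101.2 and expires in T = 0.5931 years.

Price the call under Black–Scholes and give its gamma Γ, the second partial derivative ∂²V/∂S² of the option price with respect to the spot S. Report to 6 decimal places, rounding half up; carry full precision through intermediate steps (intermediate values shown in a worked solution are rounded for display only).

σ√T = 0.1484·√0.5931 = 0.114287
d₁ = (ln(S/K) + (r+σ²/2)T) / (σ√T) = (ln(91.23/101.2) + (0.0437+0.1484²/2)·0.5931) / 0.114287 = (-0.103715 + 0.032449) / 0.114287 = -0.623566
d₂ = d₁ − σ√T = -0.623566 − 0.114287 = -0.737854
e^{−rT} = 0.974415
N(d₁) = 0.266456,  N(d₂) = 0.230302
Call price V = S·N(d₁) − K·e^{−rT}·N(d₂) = 24.308797 − 22.710221 = 1.598576
φ(d₁) = (1/√(2π))·e^{−d₁²/2} = 0.328455
Γ = φ(d₁) / (S·σ·√T) = 0.031502

price = 1.598576
Γ = 0.031502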